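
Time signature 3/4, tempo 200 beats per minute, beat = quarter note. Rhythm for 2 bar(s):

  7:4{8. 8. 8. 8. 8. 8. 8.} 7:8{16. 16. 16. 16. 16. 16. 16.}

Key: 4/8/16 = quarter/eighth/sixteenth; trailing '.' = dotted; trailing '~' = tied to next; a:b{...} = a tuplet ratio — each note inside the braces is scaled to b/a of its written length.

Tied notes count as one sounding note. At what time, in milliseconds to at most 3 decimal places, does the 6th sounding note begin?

note 6 onset = 15/7b = 642.857ms

1. 0.0ms @ 0 + 128.571ms (3/7)
2. 128.571ms @ 3/7 + 128.571ms (3/7)
3. 257.143ms @ 6/7 + 128.571ms (3/7)
4. 385.714ms @ 9/7 + 128.571ms (3/7)
5. 514.286ms @ 12/7 + 128.571ms (3/7)
6. 642.857ms @ 15/7 + 128.571ms (3/7)
7. 771.429ms @ 18/7 + 128.571ms (3/7)
8. 900.0ms @ 3 + 128.571ms (3/7)
9. 1028.571ms @ 24/7 + 128.571ms (3/7)
10. 1157.143ms @ 27/7 + 128.571ms (3/7)
11. 1285.714ms @ 30/7 + 128.571ms (3/7)
12. 1414.286ms @ 33/7 + 128.571ms (3/7)
13. 1542.857ms @ 36/7 + 128.571ms (3/7)
14. 1671.429ms @ 39/7 + 128.571ms (3/7)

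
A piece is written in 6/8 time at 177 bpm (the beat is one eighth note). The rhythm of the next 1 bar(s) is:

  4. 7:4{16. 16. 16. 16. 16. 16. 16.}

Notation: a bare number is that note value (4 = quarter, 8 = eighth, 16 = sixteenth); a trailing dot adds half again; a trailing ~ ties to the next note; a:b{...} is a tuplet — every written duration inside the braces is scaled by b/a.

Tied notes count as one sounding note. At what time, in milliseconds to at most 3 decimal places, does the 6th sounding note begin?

note 6 onset = 33/7b = 1598.063ms

1. 0.0ms @ 0 + 1016.949ms (3)
2. 1016.949ms @ 3 + 145.278ms (3/7)
3. 1162.228ms @ 24/7 + 145.278ms (3/7)
4. 1307.506ms @ 27/7 + 145.278ms (3/7)
5. 1452.785ms @ 30/7 + 145.278ms (3/7)
6. 1598.063ms @ 33/7 + 145.278ms (3/7)
7. 1743.341ms @ 36/7 + 145.278ms (3/7)
8. 1888.62ms @ 39/7 + 145.278ms (3/7)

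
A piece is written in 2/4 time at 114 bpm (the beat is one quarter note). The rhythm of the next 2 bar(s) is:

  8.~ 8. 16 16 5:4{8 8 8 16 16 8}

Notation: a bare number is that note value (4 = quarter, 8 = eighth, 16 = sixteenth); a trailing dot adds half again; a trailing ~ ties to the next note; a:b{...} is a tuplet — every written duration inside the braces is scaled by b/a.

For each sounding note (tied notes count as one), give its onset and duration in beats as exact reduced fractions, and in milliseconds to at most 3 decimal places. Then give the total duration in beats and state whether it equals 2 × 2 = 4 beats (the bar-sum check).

1) 0.0ms=0b +789.474ms=3/2b
2) 789.474ms=3/2b +131.579ms=1/4b
3) 921.053ms=7/4b +131.579ms=1/4b
4) 1052.632ms=2b +210.526ms=2/5b
5) 1263.158ms=12/5b +210.526ms=2/5b
6) 1473.684ms=14/5b +210.526ms=2/5b
7) 1684.211ms=16/5b +105.263ms=1/5b
8) 1789.474ms=17/5b +105.263ms=1/5b
9) 1894.737ms=18/5b +210.526ms=2/5b
Σ=4b of 4 (114bpm 2/4) — PASS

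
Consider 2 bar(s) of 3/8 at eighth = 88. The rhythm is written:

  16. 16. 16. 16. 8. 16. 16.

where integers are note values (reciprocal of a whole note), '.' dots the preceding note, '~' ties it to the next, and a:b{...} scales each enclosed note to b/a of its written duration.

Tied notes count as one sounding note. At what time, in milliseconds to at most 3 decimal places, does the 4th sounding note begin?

note 4 onset = 9/4b = 1534.091ms

1. 0.0ms @ 0 + 511.364ms (3/4)
2. 511.364ms @ 3/4 + 511.364ms (3/4)
3. 1022.727ms @ 3/2 + 511.364ms (3/4)
4. 1534.091ms @ 9/4 + 511.364ms (3/4)
5. 2045.455ms @ 3 + 1022.727ms (3/2)
6. 3068.182ms @ 9/2 + 511.364ms (3/4)
7. 3579.545ms @ 21/4 + 511.364ms (3/4)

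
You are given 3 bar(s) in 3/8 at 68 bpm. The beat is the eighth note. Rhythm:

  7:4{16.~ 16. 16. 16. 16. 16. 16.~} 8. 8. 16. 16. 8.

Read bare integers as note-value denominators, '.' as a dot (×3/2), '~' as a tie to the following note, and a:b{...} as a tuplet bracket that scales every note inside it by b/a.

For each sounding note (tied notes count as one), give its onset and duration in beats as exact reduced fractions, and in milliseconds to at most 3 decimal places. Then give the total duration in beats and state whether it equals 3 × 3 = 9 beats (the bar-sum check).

1) 0.0ms=0b +756.303ms=6/7b
2) 756.303ms=6/7b +378.151ms=3/7b
3) 1134.454ms=9/7b +378.151ms=3/7b
4) 1512.605ms=12/7b +378.151ms=3/7b
5) 1890.756ms=15/7b +378.151ms=3/7b
6) 2268.908ms=18/7b +1701.681ms=27/14b
7) 3970.588ms=9/2b +1323.529ms=3/2b
8) 5294.118ms=6b +661.765ms=3/4b
9) 5955.882ms=27/4b +661.765ms=3/4b
10) 6617.647ms=15/2b +1323.529ms=3/2b
Σ=9b of 9 (68bpm 3/8) — PASS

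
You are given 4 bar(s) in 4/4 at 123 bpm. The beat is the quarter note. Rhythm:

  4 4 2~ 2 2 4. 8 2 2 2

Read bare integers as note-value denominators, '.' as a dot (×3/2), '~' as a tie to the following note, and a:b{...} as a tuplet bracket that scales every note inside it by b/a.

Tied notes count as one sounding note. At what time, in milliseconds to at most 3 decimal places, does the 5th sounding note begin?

note 5 onset = 8b = 3902.439ms

1. 0.0ms @ 0 + 487.805ms (1)
2. 487.805ms @ 1 + 487.805ms (1)
3. 975.61ms @ 2 + 1951.22ms (4)
4. 2926.829ms @ 6 + 975.61ms (2)
5. 3902.439ms @ 8 + 731.707ms (3/2)
6. 4634.146ms @ 19/2 + 243.902ms (1/2)
7. 4878.049ms @ 10 + 975.61ms (2)
8. 5853.659ms @ 12 + 975.61ms (2)
9. 6829.268ms @ 14 + 975.61ms (2)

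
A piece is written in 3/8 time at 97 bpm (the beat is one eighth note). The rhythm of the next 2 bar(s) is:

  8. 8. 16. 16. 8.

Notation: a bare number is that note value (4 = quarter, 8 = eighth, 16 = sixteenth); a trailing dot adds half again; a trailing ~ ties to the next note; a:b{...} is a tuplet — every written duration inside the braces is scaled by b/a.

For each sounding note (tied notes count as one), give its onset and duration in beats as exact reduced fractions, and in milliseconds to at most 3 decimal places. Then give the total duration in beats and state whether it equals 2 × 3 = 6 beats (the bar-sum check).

1) 0.0ms=0b +927.835ms=3/2b
2) 927.835ms=3/2b +927.835ms=3/2b
3) 1855.67ms=3b +463.918ms=3/4b
4) 2319.588ms=15/4b +463.918ms=3/4b
5) 2783.505ms=9/2b +927.835ms=3/2b
Σ=6b of 6 (97bpm 3/8) — PASS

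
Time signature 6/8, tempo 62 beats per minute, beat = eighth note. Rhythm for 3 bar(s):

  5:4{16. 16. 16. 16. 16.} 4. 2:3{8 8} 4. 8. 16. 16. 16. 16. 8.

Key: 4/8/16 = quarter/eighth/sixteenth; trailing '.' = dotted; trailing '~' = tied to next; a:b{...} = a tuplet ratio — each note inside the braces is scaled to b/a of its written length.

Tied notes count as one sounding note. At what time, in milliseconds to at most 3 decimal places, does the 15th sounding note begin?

1. 0.0ms @ 0 + 580.645ms (3/5)
2. 580.645ms @ 3/5 + 580.645ms (3/5)
3. 1161.29ms @ 6/5 + 580.645ms (3/5)
4. 1741.935ms @ 9/5 + 580.645ms (3/5)
5. 2322.581ms @ 12/5 + 580.645ms (3/5)
6. 2903.226ms @ 3 + 2903.226ms (3)
7. 5806.452ms @ 6 + 1451.613ms (3/2)
8. 7258.065ms @ 15/2 + 1451.613ms (3/2)
9. 8709.677ms @ 9 + 2903.226ms (3)
10. 11612.903ms @ 12 + 1451.613ms (3/2)
11. 13064.516ms @ 27/2 + 725.806ms (3/4)
12. 13790.323ms @ 57/4 + 725.806ms (3/4)
13. 14516.129ms @ 15 + 725.806ms (3/4)
14. 15241.935ms @ 63/4 + 725.806ms (3/4)
15. 15967.742ms @ 33/2 + 1451.613ms (3/2)

note 15 onset = 33/2b = 15967.742ms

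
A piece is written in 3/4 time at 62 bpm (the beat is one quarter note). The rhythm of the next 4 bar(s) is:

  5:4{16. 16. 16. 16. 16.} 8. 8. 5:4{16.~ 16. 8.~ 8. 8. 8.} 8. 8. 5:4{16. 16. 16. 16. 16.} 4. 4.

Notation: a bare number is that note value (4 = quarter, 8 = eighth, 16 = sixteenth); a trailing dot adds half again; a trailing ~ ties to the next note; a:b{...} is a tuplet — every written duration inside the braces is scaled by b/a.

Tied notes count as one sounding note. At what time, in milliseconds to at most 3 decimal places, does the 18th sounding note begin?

1. 0.0ms @ 0 + 290.323ms (3/10)
2. 290.323ms @ 3/10 + 290.323ms (3/10)
3. 580.645ms @ 3/5 + 290.323ms (3/10)
4. 870.968ms @ 9/10 + 290.323ms (3/10)
5. 1161.29ms @ 6/5 + 290.323ms (3/10)
6. 1451.613ms @ 3/2 + 725.806ms (3/4)
7. 2177.419ms @ 9/4 + 725.806ms (3/4)
8. 2903.226ms @ 3 + 580.645ms (3/5)
9. 3483.871ms @ 18/5 + 1161.29ms (6/5)
10. 4645.161ms @ 24/5 + 580.645ms (3/5)
11. 5225.806ms @ 27/5 + 580.645ms (3/5)
12. 5806.452ms @ 6 + 725.806ms (3/4)
13. 6532.258ms @ 27/4 + 725.806ms (3/4)
14. 7258.065ms @ 15/2 + 290.323ms (3/10)
15. 7548.387ms @ 39/5 + 290.323ms (3/10)
16. 7838.71ms @ 81/10 + 290.323ms (3/10)
17. 8129.032ms @ 42/5 + 290.323ms (3/10)
18. 8419.355ms @ 87/10 + 290.323ms (3/10)
19. 8709.677ms @ 9 + 1451.613ms (3/2)
20. 10161.29ms @ 21/2 + 1451.613ms (3/2)

note 18 onset = 87/10b = 8419.355ms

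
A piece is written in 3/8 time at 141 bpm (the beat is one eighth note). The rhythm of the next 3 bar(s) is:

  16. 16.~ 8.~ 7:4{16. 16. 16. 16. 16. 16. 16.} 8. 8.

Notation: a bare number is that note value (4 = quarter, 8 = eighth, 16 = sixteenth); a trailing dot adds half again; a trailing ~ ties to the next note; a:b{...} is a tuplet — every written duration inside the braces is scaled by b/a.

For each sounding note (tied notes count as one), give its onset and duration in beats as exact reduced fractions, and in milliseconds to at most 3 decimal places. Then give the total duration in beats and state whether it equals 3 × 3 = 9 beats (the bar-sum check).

1) 0.0ms=0b +319.149ms=3/4b
2) 319.149ms=3/4b +1139.818ms=75/28b
3) 1458.967ms=24/7b +182.371ms=3/7b
4) 1641.337ms=27/7b +182.371ms=3/7b
5) 1823.708ms=30/7b +182.371ms=3/7b
6) 2006.079ms=33/7b +182.371ms=3/7b
7) 2188.45ms=36/7b +182.371ms=3/7b
8) 2370.821ms=39/7b +182.371ms=3/7b
9) 2553.191ms=6b +638.298ms=3/2b
10) 3191.489ms=15/2b +638.298ms=3/2b
Σ=9b of 9 (141bpm 3/8) — PASS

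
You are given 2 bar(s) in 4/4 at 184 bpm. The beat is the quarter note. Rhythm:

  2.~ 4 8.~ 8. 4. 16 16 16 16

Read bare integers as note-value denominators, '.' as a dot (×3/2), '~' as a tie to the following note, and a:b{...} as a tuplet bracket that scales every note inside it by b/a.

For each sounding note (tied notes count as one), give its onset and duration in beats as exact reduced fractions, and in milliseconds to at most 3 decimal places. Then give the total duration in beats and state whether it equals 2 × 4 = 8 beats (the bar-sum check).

1) 0.0ms=0b +1304.348ms=4b
2) 1304.348ms=4b +489.13ms=3/2b
3) 1793.478ms=11/2b +489.13ms=3/2b
4) 2282.609ms=7b +81.522ms=1/4b
5) 2364.13ms=29/4b +81.522ms=1/4b
6) 2445.652ms=15/2b +81.522ms=1/4b
7) 2527.174ms=31/4b +81.522ms=1/4b
Σ=8b of 8 (184bpm 4/4) — PASS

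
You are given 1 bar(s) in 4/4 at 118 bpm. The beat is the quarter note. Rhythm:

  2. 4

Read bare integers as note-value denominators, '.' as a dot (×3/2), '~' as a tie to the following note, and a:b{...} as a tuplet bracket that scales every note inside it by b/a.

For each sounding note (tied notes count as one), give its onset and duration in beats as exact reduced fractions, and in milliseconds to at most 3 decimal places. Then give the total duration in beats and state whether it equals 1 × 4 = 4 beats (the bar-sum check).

1) 0.0ms=0b +1525.424ms=3b
2) 1525.424ms=3b +508.475ms=1b
Σ=4b of 4 (118bpm 4/4) — PASS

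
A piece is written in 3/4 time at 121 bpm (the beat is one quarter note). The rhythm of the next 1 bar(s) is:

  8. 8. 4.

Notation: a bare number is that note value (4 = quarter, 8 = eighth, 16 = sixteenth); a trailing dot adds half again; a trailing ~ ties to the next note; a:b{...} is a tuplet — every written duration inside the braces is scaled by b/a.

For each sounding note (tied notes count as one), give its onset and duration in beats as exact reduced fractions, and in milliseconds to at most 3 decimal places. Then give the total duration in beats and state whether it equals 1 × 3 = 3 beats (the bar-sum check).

1) 0.0ms=0b +371.901ms=3/4b
2) 371.901ms=3/4b +371.901ms=3/4b
3) 743.802ms=3/2b +743.802ms=3/2b
Σ=3b of 3 (121bpm 3/4) — PASS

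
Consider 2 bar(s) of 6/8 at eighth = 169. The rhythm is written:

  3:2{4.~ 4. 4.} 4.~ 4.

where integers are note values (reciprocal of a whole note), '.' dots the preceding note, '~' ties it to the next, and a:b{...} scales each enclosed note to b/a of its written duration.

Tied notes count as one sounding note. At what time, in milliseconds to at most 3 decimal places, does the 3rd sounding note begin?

1. 0.0ms @ 0 + 1420.118ms (4)
2. 1420.118ms @ 4 + 710.059ms (2)
3. 2130.178ms @ 6 + 2130.178ms (6)

note 3 onset = 6b = 2130.178ms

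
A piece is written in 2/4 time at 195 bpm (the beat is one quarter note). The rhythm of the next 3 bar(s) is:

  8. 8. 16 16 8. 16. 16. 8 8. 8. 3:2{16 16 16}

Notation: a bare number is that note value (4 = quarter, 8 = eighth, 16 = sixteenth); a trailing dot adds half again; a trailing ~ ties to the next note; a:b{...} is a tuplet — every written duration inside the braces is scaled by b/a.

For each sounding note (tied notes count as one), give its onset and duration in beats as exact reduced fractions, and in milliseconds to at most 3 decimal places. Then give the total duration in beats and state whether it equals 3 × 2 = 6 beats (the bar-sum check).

1) 0.0ms=0b +230.769ms=3/4b
2) 230.769ms=3/4b +230.769ms=3/4b
3) 461.538ms=3/2b +76.923ms=1/4b
4) 538.462ms=7/4b +76.923ms=1/4b
5) 615.385ms=2b +230.769ms=3/4b
6) 846.154ms=11/4b +115.385ms=3/8b
7) 961.538ms=25/8b +115.385ms=3/8b
8) 1076.923ms=7/2b +153.846ms=1/2b
9) 1230.769ms=4b +230.769ms=3/4b
10) 1461.538ms=19/4b +230.769ms=3/4b
11) 1692.308ms=11/2b +51.282ms=1/6b
12) 1743.59ms=17/3b +51.282ms=1/6b
13) 1794.872ms=35/6b +51.282ms=1/6b
Σ=6b of 6 (195bpm 2/4) — PASS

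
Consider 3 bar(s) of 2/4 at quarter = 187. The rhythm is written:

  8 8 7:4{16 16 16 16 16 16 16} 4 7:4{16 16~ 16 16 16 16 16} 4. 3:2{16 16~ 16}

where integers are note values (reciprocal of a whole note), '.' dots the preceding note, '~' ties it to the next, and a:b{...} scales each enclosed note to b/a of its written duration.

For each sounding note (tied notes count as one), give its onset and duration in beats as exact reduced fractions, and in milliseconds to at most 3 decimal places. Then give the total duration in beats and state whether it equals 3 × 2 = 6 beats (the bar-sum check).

1) 0.0ms=0b +160.428ms=1/2b
2) 160.428ms=1/2b +160.428ms=1/2b
3) 320.856ms=1b +45.837ms=1/7b
4) 366.692ms=8/7b +45.837ms=1/7b
5) 412.529ms=9/7b +45.837ms=1/7b
6) 458.365ms=10/7b +45.837ms=1/7b
7) 504.202ms=11/7b +45.837ms=1/7b
8) 550.038ms=12/7b +45.837ms=1/7b
9) 595.875ms=13/7b +45.837ms=1/7b
10) 641.711ms=2b +320.856ms=1b
11) 962.567ms=3b +45.837ms=1/7b
12) 1008.403ms=22/7b +91.673ms=2/7b
13) 1100.076ms=24/7b +45.837ms=1/7b
14) 1145.913ms=25/7b +45.837ms=1/7b
15) 1191.749ms=26/7b +45.837ms=1/7b
16) 1237.586ms=27/7b +45.837ms=1/7b
17) 1283.422ms=4b +481.283ms=3/2b
18) 1764.706ms=11/2b +53.476ms=1/6b
19) 1818.182ms=17/3b +106.952ms=1/3b
Σ=6b of 6 (187bpm 2/4) — PASS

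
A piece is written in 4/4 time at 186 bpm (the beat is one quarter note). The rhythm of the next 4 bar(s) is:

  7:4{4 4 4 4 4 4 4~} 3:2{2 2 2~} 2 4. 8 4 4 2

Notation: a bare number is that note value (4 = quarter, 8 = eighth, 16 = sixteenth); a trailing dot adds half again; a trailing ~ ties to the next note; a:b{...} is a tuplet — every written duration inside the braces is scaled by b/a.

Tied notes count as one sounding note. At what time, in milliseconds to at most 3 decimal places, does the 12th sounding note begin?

1. 0.0ms @ 0 + 184.332ms (4/7)
2. 184.332ms @ 4/7 + 184.332ms (4/7)
3. 368.664ms @ 8/7 + 184.332ms (4/7)
4. 552.995ms @ 12/7 + 184.332ms (4/7)
5. 737.327ms @ 16/7 + 184.332ms (4/7)
6. 921.659ms @ 20/7 + 184.332ms (4/7)
7. 1105.991ms @ 24/7 + 614.439ms (40/21)
8. 1720.43ms @ 16/3 + 430.108ms (4/3)
9. 2150.538ms @ 20/3 + 1075.269ms (10/3)
10. 3225.806ms @ 10 + 483.871ms (3/2)
11. 3709.677ms @ 23/2 + 161.29ms (1/2)
12. 3870.968ms @ 12 + 322.581ms (1)
13. 4193.548ms @ 13 + 322.581ms (1)
14. 4516.129ms @ 14 + 645.161ms (2)

note 12 onset = 12b = 3870.968ms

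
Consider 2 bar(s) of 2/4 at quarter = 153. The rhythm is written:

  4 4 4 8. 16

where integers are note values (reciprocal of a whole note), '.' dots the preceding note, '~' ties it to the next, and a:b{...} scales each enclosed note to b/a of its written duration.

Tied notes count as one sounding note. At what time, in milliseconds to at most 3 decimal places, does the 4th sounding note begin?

1. 0.0ms @ 0 + 392.157ms (1)
2. 392.157ms @ 1 + 392.157ms (1)
3. 784.314ms @ 2 + 392.157ms (1)
4. 1176.471ms @ 3 + 294.118ms (3/4)
5. 1470.588ms @ 15/4 + 98.039ms (1/4)

note 4 onset = 3b = 1176.471ms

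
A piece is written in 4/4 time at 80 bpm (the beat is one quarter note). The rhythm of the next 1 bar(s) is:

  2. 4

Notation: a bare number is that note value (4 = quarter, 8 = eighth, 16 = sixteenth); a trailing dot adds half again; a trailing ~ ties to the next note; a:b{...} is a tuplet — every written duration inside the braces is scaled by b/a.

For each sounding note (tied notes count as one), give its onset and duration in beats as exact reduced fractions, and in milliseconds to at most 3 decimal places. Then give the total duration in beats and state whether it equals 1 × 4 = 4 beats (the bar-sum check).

1) 0.0ms=0b +2250.0ms=3b
2) 2250.0ms=3b +750.0ms=1b
Σ=4b of 4 (80bpm 4/4) — PASS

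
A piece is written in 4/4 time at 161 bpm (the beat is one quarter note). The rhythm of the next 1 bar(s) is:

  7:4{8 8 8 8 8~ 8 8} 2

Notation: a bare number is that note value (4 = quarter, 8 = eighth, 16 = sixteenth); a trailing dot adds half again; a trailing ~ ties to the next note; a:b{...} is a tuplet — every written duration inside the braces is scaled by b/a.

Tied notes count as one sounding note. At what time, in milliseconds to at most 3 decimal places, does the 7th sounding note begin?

note 7 onset = 2b = 745.342ms

1. 0.0ms @ 0 + 106.477ms (2/7)
2. 106.477ms @ 2/7 + 106.477ms (2/7)
3. 212.955ms @ 4/7 + 106.477ms (2/7)
4. 319.432ms @ 6/7 + 106.477ms (2/7)
5. 425.909ms @ 8/7 + 212.955ms (4/7)
6. 638.864ms @ 12/7 + 106.477ms (2/7)
7. 745.342ms @ 2 + 745.342ms (2)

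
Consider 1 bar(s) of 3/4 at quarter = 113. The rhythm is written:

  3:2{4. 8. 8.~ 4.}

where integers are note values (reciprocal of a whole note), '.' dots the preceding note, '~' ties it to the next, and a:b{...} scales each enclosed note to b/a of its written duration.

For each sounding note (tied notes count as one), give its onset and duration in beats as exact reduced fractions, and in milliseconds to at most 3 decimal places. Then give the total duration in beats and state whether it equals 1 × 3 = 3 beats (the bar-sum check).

1) 0.0ms=0b +530.973ms=1b
2) 530.973ms=1b +265.487ms=1/2b
3) 796.46ms=3/2b +796.46ms=3/2b
Σ=3b of 3 (113bpm 3/4) — PASS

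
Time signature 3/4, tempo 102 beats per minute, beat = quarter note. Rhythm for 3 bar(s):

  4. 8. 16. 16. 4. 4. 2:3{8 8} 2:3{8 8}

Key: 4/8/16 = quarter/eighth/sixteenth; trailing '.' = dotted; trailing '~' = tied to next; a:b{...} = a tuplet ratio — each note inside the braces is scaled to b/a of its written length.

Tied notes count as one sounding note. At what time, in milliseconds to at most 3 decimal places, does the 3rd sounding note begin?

note 3 onset = 9/4b = 1323.529ms

1. 0.0ms @ 0 + 882.353ms (3/2)
2. 882.353ms @ 3/2 + 441.176ms (3/4)
3. 1323.529ms @ 9/4 + 220.588ms (3/8)
4. 1544.118ms @ 21/8 + 220.588ms (3/8)
5. 1764.706ms @ 3 + 882.353ms (3/2)
6. 2647.059ms @ 9/2 + 882.353ms (3/2)
7. 3529.412ms @ 6 + 441.176ms (3/4)
8. 3970.588ms @ 27/4 + 441.176ms (3/4)
9. 4411.765ms @ 15/2 + 441.176ms (3/4)
10. 4852.941ms @ 33/4 + 441.176ms (3/4)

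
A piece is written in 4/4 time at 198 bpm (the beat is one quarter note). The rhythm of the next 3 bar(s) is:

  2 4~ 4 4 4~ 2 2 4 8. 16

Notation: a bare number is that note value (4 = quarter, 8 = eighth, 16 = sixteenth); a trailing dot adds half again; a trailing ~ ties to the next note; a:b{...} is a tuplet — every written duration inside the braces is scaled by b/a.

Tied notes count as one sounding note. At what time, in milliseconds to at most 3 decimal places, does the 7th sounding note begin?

note 7 onset = 11b = 3333.333ms

1. 0.0ms @ 0 + 606.061ms (2)
2. 606.061ms @ 2 + 606.061ms (2)
3. 1212.121ms @ 4 + 303.03ms (1)
4. 1515.152ms @ 5 + 909.091ms (3)
5. 2424.242ms @ 8 + 606.061ms (2)
6. 3030.303ms @ 10 + 303.03ms (1)
7. 3333.333ms @ 11 + 227.273ms (3/4)
8. 3560.606ms @ 47/4 + 75.758ms (1/4)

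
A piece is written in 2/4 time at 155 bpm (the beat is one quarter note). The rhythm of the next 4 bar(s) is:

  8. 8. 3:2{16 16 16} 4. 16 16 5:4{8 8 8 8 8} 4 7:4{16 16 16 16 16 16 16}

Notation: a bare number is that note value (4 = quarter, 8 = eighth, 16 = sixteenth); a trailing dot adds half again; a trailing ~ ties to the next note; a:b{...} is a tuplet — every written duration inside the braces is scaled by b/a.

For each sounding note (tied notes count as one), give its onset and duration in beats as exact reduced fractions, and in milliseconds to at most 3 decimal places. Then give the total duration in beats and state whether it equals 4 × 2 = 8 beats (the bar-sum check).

1) 0.0ms=0b +290.323ms=3/4b
2) 290.323ms=3/4b +290.323ms=3/4b
3) 580.645ms=3/2b +64.516ms=1/6b
4) 645.161ms=5/3b +64.516ms=1/6b
5) 709.677ms=11/6b +64.516ms=1/6b
6) 774.194ms=2b +580.645ms=3/2b
7) 1354.839ms=7/2b +96.774ms=1/4b
8) 1451.613ms=15/4b +96.774ms=1/4b
9) 1548.387ms=4b +154.839ms=2/5b
10) 1703.226ms=22/5b +154.839ms=2/5b
11) 1858.065ms=24/5b +154.839ms=2/5b
12) 2012.903ms=26/5b +154.839ms=2/5b
13) 2167.742ms=28/5b +154.839ms=2/5b
14) 2322.581ms=6b +387.097ms=1b
15) 2709.677ms=7b +55.3ms=1/7b
16) 2764.977ms=50/7b +55.3ms=1/7b
17) 2820.276ms=51/7b +55.3ms=1/7b
18) 2875.576ms=52/7b +55.3ms=1/7b
19) 2930.876ms=53/7b +55.3ms=1/7b
20) 2986.175ms=54/7b +55.3ms=1/7b
21) 3041.475ms=55/7b +55.3ms=1/7b
Σ=8b of 8 (155bpm 2/4) — PASS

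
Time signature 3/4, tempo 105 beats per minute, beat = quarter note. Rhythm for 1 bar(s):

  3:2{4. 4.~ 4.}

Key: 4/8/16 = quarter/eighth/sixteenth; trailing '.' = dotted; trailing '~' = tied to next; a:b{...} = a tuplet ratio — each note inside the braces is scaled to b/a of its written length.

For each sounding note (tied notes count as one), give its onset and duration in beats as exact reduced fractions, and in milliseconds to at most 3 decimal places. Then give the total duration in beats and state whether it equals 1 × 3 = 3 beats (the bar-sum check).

1) 0.0ms=0b +571.429ms=1b
2) 571.429ms=1b +1142.857ms=2b
Σ=3b of 3 (105bpm 3/4) — PASS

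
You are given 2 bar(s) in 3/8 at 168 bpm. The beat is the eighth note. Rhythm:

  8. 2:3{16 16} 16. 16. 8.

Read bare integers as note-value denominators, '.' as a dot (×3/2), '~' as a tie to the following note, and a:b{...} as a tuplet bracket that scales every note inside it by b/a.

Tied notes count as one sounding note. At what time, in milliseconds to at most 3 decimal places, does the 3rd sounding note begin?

1. 0.0ms @ 0 + 535.714ms (3/2)
2. 535.714ms @ 3/2 + 267.857ms (3/4)
3. 803.571ms @ 9/4 + 267.857ms (3/4)
4. 1071.429ms @ 3 + 267.857ms (3/4)
5. 1339.286ms @ 15/4 + 267.857ms (3/4)
6. 1607.143ms @ 9/2 + 535.714ms (3/2)

note 3 onset = 9/4b = 803.571ms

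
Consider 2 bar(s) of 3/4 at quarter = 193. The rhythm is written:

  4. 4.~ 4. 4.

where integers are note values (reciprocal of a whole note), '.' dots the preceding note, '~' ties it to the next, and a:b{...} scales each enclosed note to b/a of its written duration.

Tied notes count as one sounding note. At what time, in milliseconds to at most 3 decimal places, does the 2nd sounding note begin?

1. 0.0ms @ 0 + 466.321ms (3/2)
2. 466.321ms @ 3/2 + 932.642ms (3)
3. 1398.964ms @ 9/2 + 466.321ms (3/2)

note 2 onset = 3/2b = 466.321ms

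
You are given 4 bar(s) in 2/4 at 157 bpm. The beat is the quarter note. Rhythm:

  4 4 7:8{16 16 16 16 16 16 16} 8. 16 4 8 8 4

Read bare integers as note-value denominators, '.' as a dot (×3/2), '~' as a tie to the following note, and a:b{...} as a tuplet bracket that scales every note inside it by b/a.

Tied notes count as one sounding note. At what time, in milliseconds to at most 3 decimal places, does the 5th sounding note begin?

note 5 onset = 18/7b = 982.712ms

1. 0.0ms @ 0 + 382.166ms (1)
2. 382.166ms @ 1 + 382.166ms (1)
3. 764.331ms @ 2 + 109.19ms (2/7)
4. 873.521ms @ 16/7 + 109.19ms (2/7)
5. 982.712ms @ 18/7 + 109.19ms (2/7)
6. 1091.902ms @ 20/7 + 109.19ms (2/7)
7. 1201.092ms @ 22/7 + 109.19ms (2/7)
8. 1310.282ms @ 24/7 + 109.19ms (2/7)
9. 1419.472ms @ 26/7 + 109.19ms (2/7)
10. 1528.662ms @ 4 + 286.624ms (3/4)
11. 1815.287ms @ 19/4 + 95.541ms (1/4)
12. 1910.828ms @ 5 + 382.166ms (1)
13. 2292.994ms @ 6 + 191.083ms (1/2)
14. 2484.076ms @ 13/2 + 191.083ms (1/2)
15. 2675.159ms @ 7 + 382.166ms (1)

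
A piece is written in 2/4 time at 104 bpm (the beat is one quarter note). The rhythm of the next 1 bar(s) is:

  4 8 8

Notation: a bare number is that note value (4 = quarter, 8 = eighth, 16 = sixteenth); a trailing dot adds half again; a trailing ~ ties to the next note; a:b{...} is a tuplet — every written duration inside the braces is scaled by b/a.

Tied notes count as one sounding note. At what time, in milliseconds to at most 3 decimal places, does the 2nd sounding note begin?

note 2 onset = 1b = 576.923ms

1. 0.0ms @ 0 + 576.923ms (1)
2. 576.923ms @ 1 + 288.462ms (1/2)
3. 865.385ms @ 3/2 + 288.462ms (1/2)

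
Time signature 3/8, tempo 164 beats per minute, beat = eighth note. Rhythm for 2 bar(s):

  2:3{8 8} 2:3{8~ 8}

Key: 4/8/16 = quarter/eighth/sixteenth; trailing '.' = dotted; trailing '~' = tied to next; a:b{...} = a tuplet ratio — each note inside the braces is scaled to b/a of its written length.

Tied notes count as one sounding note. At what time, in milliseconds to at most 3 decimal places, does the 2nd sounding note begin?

1. 0.0ms @ 0 + 548.78ms (3/2)
2. 548.78ms @ 3/2 + 548.78ms (3/2)
3. 1097.561ms @ 3 + 1097.561ms (3)

note 2 onset = 3/2b = 548.78ms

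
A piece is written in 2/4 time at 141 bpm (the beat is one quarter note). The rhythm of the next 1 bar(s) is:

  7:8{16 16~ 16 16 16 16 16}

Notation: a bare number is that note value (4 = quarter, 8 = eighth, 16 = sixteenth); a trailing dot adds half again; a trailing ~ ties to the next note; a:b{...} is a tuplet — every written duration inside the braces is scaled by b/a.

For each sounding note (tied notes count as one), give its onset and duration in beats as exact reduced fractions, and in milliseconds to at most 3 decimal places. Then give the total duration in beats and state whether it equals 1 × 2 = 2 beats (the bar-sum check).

1) 0.0ms=0b +121.581ms=2/7b
2) 121.581ms=2/7b +243.161ms=4/7b
3) 364.742ms=6/7b +121.581ms=2/7b
4) 486.322ms=8/7b +121.581ms=2/7b
5) 607.903ms=10/7b +121.581ms=2/7b
6) 729.483ms=12/7b +121.581ms=2/7b
Σ=2b of 2 (141bpm 2/4) — PASS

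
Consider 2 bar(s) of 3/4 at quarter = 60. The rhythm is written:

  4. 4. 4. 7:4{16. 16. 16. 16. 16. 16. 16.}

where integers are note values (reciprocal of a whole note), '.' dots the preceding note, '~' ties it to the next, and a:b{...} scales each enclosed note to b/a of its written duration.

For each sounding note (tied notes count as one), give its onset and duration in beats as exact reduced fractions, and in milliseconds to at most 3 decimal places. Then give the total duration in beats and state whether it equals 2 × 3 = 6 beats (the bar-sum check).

1) 0.0ms=0b +1500.0ms=3/2b
2) 1500.0ms=3/2b +1500.0ms=3/2b
3) 3000.0ms=3b +1500.0ms=3/2b
4) 4500.0ms=9/2b +214.286ms=3/14b
5) 4714.286ms=33/7b +214.286ms=3/14b
6) 4928.571ms=69/14b +214.286ms=3/14b
7) 5142.857ms=36/7b +214.286ms=3/14b
8) 5357.143ms=75/14b +214.286ms=3/14b
9) 5571.429ms=39/7b +214.286ms=3/14b
10) 5785.714ms=81/14b +214.286ms=3/14b
Σ=6b of 6 (60bpm 3/4) — PASS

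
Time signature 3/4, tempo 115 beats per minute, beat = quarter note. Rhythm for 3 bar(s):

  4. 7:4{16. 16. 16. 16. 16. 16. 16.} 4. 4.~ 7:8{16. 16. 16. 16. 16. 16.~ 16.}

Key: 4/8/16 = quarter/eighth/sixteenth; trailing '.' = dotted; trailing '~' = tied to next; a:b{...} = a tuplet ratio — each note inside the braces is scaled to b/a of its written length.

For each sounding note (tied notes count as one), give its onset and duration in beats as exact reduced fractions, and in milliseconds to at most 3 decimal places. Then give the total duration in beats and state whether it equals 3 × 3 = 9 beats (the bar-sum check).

1) 0.0ms=0b +782.609ms=3/2b
2) 782.609ms=3/2b +111.801ms=3/14b
3) 894.41ms=12/7b +111.801ms=3/14b
4) 1006.211ms=27/14b +111.801ms=3/14b
5) 1118.012ms=15/7b +111.801ms=3/14b
6) 1229.814ms=33/14b +111.801ms=3/14b
7) 1341.615ms=18/7b +111.801ms=3/14b
8) 1453.416ms=39/14b +111.801ms=3/14b
9) 1565.217ms=3b +782.609ms=3/2b
10) 2347.826ms=9/2b +1006.211ms=27/14b
11) 3354.037ms=45/7b +223.602ms=3/7b
12) 3577.64ms=48/7b +223.602ms=3/7b
13) 3801.242ms=51/7b +223.602ms=3/7b
14) 4024.845ms=54/7b +223.602ms=3/7b
15) 4248.447ms=57/7b +447.205ms=6/7b
Σ=9b of 9 (115bpm 3/4) — PASS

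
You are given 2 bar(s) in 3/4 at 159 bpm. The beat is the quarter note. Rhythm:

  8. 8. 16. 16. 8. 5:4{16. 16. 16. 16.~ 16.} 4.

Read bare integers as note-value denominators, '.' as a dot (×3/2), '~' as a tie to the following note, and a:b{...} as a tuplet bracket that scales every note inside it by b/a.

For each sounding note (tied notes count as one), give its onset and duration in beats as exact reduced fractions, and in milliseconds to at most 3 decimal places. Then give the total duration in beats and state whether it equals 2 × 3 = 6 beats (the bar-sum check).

1) 0.0ms=0b +283.019ms=3/4b
2) 283.019ms=3/4b +283.019ms=3/4b
3) 566.038ms=3/2b +141.509ms=3/8b
4) 707.547ms=15/8b +141.509ms=3/8b
5) 849.057ms=9/4b +283.019ms=3/4b
6) 1132.075ms=3b +113.208ms=3/10b
7) 1245.283ms=33/10b +113.208ms=3/10b
8) 1358.491ms=18/5b +113.208ms=3/10b
9) 1471.698ms=39/10b +226.415ms=3/5b
10) 1698.113ms=9/2b +566.038ms=3/2b
Σ=6b of 6 (159bpm 3/4) — PASS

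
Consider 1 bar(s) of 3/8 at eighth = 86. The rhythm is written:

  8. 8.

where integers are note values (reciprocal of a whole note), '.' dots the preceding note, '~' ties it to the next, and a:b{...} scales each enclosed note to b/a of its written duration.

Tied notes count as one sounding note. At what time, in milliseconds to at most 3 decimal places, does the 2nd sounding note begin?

note 2 onset = 3/2b = 1046.512ms

1. 0.0ms @ 0 + 1046.512ms (3/2)
2. 1046.512ms @ 3/2 + 1046.512ms (3/2)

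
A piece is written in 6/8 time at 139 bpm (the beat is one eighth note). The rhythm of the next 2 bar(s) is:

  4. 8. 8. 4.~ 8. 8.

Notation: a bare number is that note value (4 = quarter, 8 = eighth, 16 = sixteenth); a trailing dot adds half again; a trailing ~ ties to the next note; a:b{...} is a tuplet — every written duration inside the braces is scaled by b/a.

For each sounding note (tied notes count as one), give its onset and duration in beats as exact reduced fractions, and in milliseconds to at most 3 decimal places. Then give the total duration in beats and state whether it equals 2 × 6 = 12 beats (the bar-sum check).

1) 0.0ms=0b +1294.964ms=3b
2) 1294.964ms=3b +647.482ms=3/2b
3) 1942.446ms=9/2b +647.482ms=3/2b
4) 2589.928ms=6b +1942.446ms=9/2b
5) 4532.374ms=21/2b +647.482ms=3/2b
Σ=12b of 12 (139bpm 6/8) — PASS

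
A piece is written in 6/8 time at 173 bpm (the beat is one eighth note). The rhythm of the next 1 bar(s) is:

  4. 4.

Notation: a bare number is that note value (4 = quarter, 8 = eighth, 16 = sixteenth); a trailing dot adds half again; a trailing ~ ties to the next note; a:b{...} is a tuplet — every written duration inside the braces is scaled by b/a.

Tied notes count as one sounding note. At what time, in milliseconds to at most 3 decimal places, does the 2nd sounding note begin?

1. 0.0ms @ 0 + 1040.462ms (3)
2. 1040.462ms @ 3 + 1040.462ms (3)

note 2 onset = 3b = 1040.462ms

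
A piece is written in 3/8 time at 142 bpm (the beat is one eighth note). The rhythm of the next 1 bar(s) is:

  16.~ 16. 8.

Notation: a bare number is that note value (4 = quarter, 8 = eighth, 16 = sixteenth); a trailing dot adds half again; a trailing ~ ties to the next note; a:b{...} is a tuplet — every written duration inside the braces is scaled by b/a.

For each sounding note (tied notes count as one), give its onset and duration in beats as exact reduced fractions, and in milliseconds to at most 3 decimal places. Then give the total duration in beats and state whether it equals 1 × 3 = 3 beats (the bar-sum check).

1) 0.0ms=0b +633.803ms=3/2b
2) 633.803ms=3/2b +633.803ms=3/2b
Σ=3b of 3 (142bpm 3/8) — PASS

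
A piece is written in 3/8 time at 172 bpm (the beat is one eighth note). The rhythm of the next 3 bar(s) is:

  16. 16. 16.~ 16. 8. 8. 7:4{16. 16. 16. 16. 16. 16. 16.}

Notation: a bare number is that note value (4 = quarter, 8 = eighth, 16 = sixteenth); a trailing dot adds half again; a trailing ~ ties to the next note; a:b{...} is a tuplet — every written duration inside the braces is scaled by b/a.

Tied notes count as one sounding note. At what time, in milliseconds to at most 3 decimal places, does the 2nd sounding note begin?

note 2 onset = 3/4b = 261.628ms

1. 0.0ms @ 0 + 261.628ms (3/4)
2. 261.628ms @ 3/4 + 261.628ms (3/4)
3. 523.256ms @ 3/2 + 523.256ms (3/2)
4. 1046.512ms @ 3 + 523.256ms (3/2)
5. 1569.767ms @ 9/2 + 523.256ms (3/2)
6. 2093.023ms @ 6 + 149.502ms (3/7)
7. 2242.525ms @ 45/7 + 149.502ms (3/7)
8. 2392.027ms @ 48/7 + 149.502ms (3/7)
9. 2541.528ms @ 51/7 + 149.502ms (3/7)
10. 2691.03ms @ 54/7 + 149.502ms (3/7)
11. 2840.532ms @ 57/7 + 149.502ms (3/7)
12. 2990.033ms @ 60/7 + 149.502ms (3/7)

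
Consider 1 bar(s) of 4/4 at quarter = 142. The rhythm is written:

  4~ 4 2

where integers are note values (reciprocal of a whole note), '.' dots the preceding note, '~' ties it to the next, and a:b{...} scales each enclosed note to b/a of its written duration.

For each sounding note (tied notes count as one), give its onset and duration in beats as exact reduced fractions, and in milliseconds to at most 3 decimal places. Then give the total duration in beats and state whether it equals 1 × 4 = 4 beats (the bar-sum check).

1) 0.0ms=0b +845.07ms=2b
2) 845.07ms=2b +845.07ms=2b
Σ=4b of 4 (142bpm 4/4) — PASS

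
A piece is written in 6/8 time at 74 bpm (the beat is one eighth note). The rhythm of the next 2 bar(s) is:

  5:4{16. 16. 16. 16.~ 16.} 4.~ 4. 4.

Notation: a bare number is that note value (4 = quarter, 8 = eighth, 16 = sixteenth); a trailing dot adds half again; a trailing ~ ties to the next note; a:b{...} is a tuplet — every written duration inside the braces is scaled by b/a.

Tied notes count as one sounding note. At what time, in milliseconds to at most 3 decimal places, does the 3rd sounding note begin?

1. 0.0ms @ 0 + 486.486ms (3/5)
2. 486.486ms @ 3/5 + 486.486ms (3/5)
3. 972.973ms @ 6/5 + 486.486ms (3/5)
4. 1459.459ms @ 9/5 + 972.973ms (6/5)
5. 2432.432ms @ 3 + 4864.865ms (6)
6. 7297.297ms @ 9 + 2432.432ms (3)

note 3 onset = 6/5b = 972.973ms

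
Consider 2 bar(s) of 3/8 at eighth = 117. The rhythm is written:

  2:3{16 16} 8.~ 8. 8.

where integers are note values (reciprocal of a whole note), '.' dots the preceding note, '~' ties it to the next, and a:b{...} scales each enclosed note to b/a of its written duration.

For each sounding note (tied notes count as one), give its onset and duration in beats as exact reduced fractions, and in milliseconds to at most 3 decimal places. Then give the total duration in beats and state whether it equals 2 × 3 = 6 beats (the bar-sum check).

1) 0.0ms=0b +384.615ms=3/4b
2) 384.615ms=3/4b +384.615ms=3/4b
3) 769.231ms=3/2b +1538.462ms=3b
4) 2307.692ms=9/2b +769.231ms=3/2b
Σ=6b of 6 (117bpm 3/8) — PASS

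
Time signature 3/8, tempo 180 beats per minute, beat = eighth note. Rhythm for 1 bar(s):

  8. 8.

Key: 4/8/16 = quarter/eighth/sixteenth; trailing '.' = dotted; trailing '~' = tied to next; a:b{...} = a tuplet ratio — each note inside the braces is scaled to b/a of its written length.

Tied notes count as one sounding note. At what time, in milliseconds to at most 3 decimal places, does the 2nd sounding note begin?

note 2 onset = 3/2b = 500.0ms

1. 0.0ms @ 0 + 500.0ms (3/2)
2. 500.0ms @ 3/2 + 500.0ms (3/2)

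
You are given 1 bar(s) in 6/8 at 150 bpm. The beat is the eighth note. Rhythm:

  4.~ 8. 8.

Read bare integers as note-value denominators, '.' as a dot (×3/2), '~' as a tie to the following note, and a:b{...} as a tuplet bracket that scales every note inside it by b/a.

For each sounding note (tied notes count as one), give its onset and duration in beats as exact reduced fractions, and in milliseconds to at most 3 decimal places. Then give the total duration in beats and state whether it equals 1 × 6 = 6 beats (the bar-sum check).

1) 0.0ms=0b +1800.0ms=9/2b
2) 1800.0ms=9/2b +600.0ms=3/2b
Σ=6b of 6 (150bpm 6/8) — PASS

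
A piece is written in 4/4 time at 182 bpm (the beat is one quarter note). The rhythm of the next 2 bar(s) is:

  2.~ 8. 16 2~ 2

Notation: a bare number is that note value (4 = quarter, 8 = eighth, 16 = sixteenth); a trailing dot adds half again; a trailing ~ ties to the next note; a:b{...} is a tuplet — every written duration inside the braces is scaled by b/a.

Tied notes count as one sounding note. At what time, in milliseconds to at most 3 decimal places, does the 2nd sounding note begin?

1. 0.0ms @ 0 + 1236.264ms (15/4)
2. 1236.264ms @ 15/4 + 82.418ms (1/4)
3. 1318.681ms @ 4 + 1318.681ms (4)

note 2 onset = 15/4b = 1236.264ms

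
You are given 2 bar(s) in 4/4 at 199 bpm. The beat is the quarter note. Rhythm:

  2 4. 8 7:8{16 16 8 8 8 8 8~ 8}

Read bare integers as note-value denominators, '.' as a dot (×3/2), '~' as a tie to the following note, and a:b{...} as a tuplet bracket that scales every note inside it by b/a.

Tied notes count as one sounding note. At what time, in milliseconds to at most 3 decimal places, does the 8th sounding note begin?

1. 0.0ms @ 0 + 603.015ms (2)
2. 603.015ms @ 2 + 452.261ms (3/2)
3. 1055.276ms @ 7/2 + 150.754ms (1/2)
4. 1206.03ms @ 4 + 86.145ms (2/7)
5. 1292.175ms @ 30/7 + 86.145ms (2/7)
6. 1378.32ms @ 32/7 + 172.29ms (4/7)
7. 1550.61ms @ 36/7 + 172.29ms (4/7)
8. 1722.9ms @ 40/7 + 172.29ms (4/7)
9. 1895.19ms @ 44/7 + 172.29ms (4/7)
10. 2067.48ms @ 48/7 + 344.58ms (8/7)

note 8 onset = 40/7b = 1722.9ms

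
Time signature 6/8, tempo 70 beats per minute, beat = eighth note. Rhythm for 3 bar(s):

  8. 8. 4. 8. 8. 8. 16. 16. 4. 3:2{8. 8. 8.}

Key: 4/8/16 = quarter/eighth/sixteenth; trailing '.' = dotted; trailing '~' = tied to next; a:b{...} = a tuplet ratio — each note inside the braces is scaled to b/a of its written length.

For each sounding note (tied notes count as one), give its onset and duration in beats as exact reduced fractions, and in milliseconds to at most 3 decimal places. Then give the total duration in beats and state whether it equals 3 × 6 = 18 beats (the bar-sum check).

1) 0.0ms=0b +1285.714ms=3/2b
2) 1285.714ms=3/2b +1285.714ms=3/2b
3) 2571.429ms=3b +2571.429ms=3b
4) 5142.857ms=6b +1285.714ms=3/2b
5) 6428.571ms=15/2b +1285.714ms=3/2b
6) 7714.286ms=9b +1285.714ms=3/2b
7) 9000.0ms=21/2b +642.857ms=3/4b
8) 9642.857ms=45/4b +642.857ms=3/4b
9) 10285.714ms=12b +2571.429ms=3b
10) 12857.143ms=15b +857.143ms=1b
11) 13714.286ms=16b +857.143ms=1b
12) 14571.429ms=17b +857.143ms=1b
Σ=18b of 18 (70bpm 6/8) — PASS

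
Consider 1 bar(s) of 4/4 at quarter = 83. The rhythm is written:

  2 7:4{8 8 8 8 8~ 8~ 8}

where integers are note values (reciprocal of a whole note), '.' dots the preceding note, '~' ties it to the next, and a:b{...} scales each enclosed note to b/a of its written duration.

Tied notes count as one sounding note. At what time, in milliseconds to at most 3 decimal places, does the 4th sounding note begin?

1. 0.0ms @ 0 + 1445.783ms (2)
2. 1445.783ms @ 2 + 206.54ms (2/7)
3. 1652.324ms @ 16/7 + 206.54ms (2/7)
4. 1858.864ms @ 18/7 + 206.54ms (2/7)
5. 2065.404ms @ 20/7 + 206.54ms (2/7)
6. 2271.945ms @ 22/7 + 619.621ms (6/7)

note 4 onset = 18/7b = 1858.864ms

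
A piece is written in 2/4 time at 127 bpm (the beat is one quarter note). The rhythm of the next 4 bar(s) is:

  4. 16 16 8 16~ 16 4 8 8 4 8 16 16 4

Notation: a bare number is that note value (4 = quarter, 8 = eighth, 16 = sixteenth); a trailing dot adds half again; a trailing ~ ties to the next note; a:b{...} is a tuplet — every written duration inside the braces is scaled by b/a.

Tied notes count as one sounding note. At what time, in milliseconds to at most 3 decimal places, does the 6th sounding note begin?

1. 0.0ms @ 0 + 708.661ms (3/2)
2. 708.661ms @ 3/2 + 118.11ms (1/4)
3. 826.772ms @ 7/4 + 118.11ms (1/4)
4. 944.882ms @ 2 + 236.22ms (1/2)
5. 1181.102ms @ 5/2 + 236.22ms (1/2)
6. 1417.323ms @ 3 + 472.441ms (1)
7. 1889.764ms @ 4 + 236.22ms (1/2)
8. 2125.984ms @ 9/2 + 236.22ms (1/2)
9. 2362.205ms @ 5 + 472.441ms (1)
10. 2834.646ms @ 6 + 236.22ms (1/2)
11. 3070.866ms @ 13/2 + 118.11ms (1/4)
12. 3188.976ms @ 27/4 + 118.11ms (1/4)
13. 3307.087ms @ 7 + 472.441ms (1)

note 6 onset = 3b = 1417.323ms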